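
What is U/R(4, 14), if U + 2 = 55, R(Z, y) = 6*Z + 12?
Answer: 53/36 ≈ 1.4722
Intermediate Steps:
R(Z, y) = 12 + 6*Z
U = 53 (U = -2 + 55 = 53)
U/R(4, 14) = 53/(12 + 6*4) = 53/(12 + 24) = 53/36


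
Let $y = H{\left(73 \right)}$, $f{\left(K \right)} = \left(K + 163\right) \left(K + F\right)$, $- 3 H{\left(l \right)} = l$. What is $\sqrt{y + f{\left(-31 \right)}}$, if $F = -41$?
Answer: $\frac{i \sqrt{85755}}{3} \approx 97.613 i$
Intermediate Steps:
$H{\left(l \right)} = - \frac{l}{3}$
$f{\left(K \right)} = \left(-41 + K\right) \left(163 + K\right)$ ($f{\left(K \right)} = \left(K + 163\right) \left(K - 41\right) = \left(163 + K\right) \left(-41 + K\right) = \left(-41 + K\right) \left(163 + K\right)$)
$y = - \frac{73}{3}$ ($y = \left(- \frac{1}{3}\right) 73 = - \frac{73}{3} \approx -24.333$)
$\sqrt{y + f{\left(-31 \right)}} = \sqrt{- \frac{73}{3} + \left(-6683 + \left(-31\right)^{2} + 122 \left(-31\right)\right)} = \sqrt{- \frac{73}{3} - 9504} = \sqrt{- \frac{28585}{3}} = \frac{i \sqrt{85755}}{3}$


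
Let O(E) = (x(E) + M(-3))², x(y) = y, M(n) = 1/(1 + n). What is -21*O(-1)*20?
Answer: -945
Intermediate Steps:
O(E) = (-½ + E)² (O(E) = (E + 1/(1 - 3))² = (E + 1/(-2))² = (E - ½)² = (-½ + E)²)
-21*O(-1)*20 = -21*(-1 + 2*(-1))²/4*20 = -21*(-1 - 2)²/4*20 = -21*(-3)²/4*20 = -21*9/4*20 = -189/4*20 = -945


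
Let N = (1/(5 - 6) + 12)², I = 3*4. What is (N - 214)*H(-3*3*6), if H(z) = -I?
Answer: 1116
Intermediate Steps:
I = 12
H(z) = -12 (H(z) = -1*12 = -12)
N = 121 (N = (1/(-1) + 12)² = (-1 + 12)² = 11² = 121)
(N - 214)*H(-3*3*6) = (121 - 214)*(-12) = -93*(-12) = 1116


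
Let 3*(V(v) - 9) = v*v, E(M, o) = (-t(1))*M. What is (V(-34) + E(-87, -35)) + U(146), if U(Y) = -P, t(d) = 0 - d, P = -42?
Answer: 1048/3 ≈ 349.33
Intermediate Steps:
t(d) = -d
U(Y) = 42 (U(Y) = -1*(-42) = 42)
E(M, o) = M (E(M, o) = (-(-1))*M = (-1*(-1))*M = 1*M = M)
V(v) = 9 + v²/3 (V(v) = 9 + (v*v)/3 = 9 + v²/3)
(V(-34) + E(-87, -35)) + U(146) = ((9 + (⅓)*(-34)²) - 87) + 42 = ((9 + (⅓)*1156) - 87) + 42 = ((9 + 1156/3) - 87) + 42 = (1183/3 - 87) + 42 = 922/3 + 42 = 1048/3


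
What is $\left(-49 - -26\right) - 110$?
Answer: $-133$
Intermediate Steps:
$\left(-49 - -26\right) - 110 = \left(-49 + 26\right) - 110 = -23 - 110 = -133$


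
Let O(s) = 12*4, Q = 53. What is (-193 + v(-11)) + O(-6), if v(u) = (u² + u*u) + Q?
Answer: 150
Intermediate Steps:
O(s) = 48
v(u) = 53 + 2*u² (v(u) = (u² + u*u) + 53 = (u² + u²) + 53 = 2*u² + 53 = 53 + 2*u²)
(-193 + v(-11)) + O(-6) = (-193 + (53 + 2*(-11)²)) + 48 = (-193 + (53 + 2*121)) + 48 = (-193 + (53 + 242)) + 48 = (-193 + 295) + 48 = 102 + 48 = 150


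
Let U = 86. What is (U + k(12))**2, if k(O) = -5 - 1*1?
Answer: 6400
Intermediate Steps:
k(O) = -6 (k(O) = -5 - 1 = -6)
(U + k(12))**2 = (86 - 6)**2 = 80**2 = 6400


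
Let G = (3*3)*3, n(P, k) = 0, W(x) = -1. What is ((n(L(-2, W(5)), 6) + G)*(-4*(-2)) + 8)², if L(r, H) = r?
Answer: 50176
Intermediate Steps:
G = 27 (G = 9*3 = 27)
((n(L(-2, W(5)), 6) + G)*(-4*(-2)) + 8)² = ((0 + 27)*(-4*(-2)) + 8)² = (27*8 + 8)² = (216 + 8)² = 224² = 50176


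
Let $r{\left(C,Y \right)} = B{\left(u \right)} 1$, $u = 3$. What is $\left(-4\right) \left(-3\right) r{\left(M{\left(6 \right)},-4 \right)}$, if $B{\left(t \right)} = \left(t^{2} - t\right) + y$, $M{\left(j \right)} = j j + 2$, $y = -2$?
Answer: $48$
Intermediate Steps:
$M{\left(j \right)} = 2 + j^{2}$ ($M{\left(j \right)} = j^{2} + 2 = 2 + j^{2}$)
$B{\left(t \right)} = -2 + t^{2} - t$ ($B{\left(t \right)} = \left(t^{2} - t\right) - 2 = -2 + t^{2} - t$)
$r{\left(C,Y \right)} = 4$ ($r{\left(C,Y \right)} = \left(-2 + 3^{2} - 3\right) 1 = \left(-2 + 9 - 3\right) 1 = 4 \cdot 1 = 4$)
$\left(-4\right) \left(-3\right) r{\left(M{\left(6 \right)},-4 \right)} = \left(-4\right) \left(-3\right) 4 = 12 \cdot 4 = 48$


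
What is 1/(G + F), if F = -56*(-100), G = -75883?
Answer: -1/70283 ≈ -1.4228e-5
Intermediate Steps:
F = 5600
1/(G + F) = 1/(-75883 + 5600) = 1/(-70283) = -1/70283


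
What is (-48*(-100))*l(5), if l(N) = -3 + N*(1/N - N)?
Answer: -129600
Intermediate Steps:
(-48*(-100))*l(5) = (-48*(-100))*(-2 - 1*5²) = 4800*(-2 - 1*25) = 4800*(-2 - 25) = 4800*(-27) = -129600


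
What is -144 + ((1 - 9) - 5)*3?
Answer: -183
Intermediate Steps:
-144 + ((1 - 9) - 5)*3 = -144 + (-8 - 5)*3 = -144 - 13*3 = -144 - 39 = -183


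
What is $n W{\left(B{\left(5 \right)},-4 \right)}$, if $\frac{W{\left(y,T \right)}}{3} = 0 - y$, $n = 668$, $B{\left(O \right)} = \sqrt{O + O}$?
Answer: $- 2004 \sqrt{10} \approx -6337.2$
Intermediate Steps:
$B{\left(O \right)} = \sqrt{2} \sqrt{O}$ ($B{\left(O \right)} = \sqrt{2 O} = \sqrt{2} \sqrt{O}$)
$W{\left(y,T \right)} = - 3 y$ ($W{\left(y,T \right)} = 3 \left(0 - y\right) = 3 \left(- y\right) = - 3 y$)
$n W{\left(B{\left(5 \right)},-4 \right)} = 668 \left(- 3 \sqrt{2} \sqrt{5}\right) = 668 \left(- 3 \sqrt{10}\right) = - 2004 \sqrt{10}$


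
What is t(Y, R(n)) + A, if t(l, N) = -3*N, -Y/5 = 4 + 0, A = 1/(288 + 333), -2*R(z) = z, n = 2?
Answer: 1864/621 ≈ 3.0016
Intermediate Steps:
R(z) = -z/2
A = 1/621 ≈ 0.0016103
Y = -20 (Y = -5*(4 + 0) = -5*4 = -20)
t(Y, R(n)) + A = -(-3)*2/2 + 1/621 = -3*(-1) + 1/621 = 3 + 1/621 = 1864/621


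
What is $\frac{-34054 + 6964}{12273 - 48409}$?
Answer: $\frac{13545}{18068} \approx 0.74967$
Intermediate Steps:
$\frac{-34054 + 6964}{12273 - 48409} = - \frac{27090}{-36136} = \left(-27090\right) \left(- \frac{1}{36136}\right) = \frac{13545}{18068}$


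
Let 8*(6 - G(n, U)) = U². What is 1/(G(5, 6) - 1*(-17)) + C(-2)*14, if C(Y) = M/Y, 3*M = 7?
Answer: -1807/111 ≈ -16.279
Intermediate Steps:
G(n, U) = 6 - U²/8
M = 7/3 (M = (⅓)*7 = 7/3 ≈ 2.3333)
C(Y) = 7/(3*Y)
1/(G(5, 6) - 1*(-17)) + C(-2)*14 = 1/((6 - ⅛*6²) - 1*(-17)) + ((7/3)/(-2))*14 = 1/((6 - ⅛*36) + 17) + ((7/3)*(-½))*14 = 1/((6 - 9/2) + 17) - 7/6*14 = 1/(3/2 + 17) - 49/3 = 1/(37/2) - 49/3 = 2/37 - 49/3 = -1807/111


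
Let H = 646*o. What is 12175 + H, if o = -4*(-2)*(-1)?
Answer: 7007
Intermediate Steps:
o = -8 (o = 8*(-1) = -8)
H = -5168 (H = 646*(-8) = -5168)
12175 + H = 12175 - 5168 = 7007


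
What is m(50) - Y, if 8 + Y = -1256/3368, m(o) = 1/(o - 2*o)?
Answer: 175829/21050 ≈ 8.3529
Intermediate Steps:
m(o) = -1/o (m(o) = 1/(-o) = -1/o)
Y = -3525/421 (Y = -8 - 1256/3368 = -8 - 1*157/421 = -8 - 157/421 = -3525/421 ≈ -8.3729)
m(50) - Y = -1/50 - 1*(-3525/421) = -1*1/50 + 3525/421 = -1/50 + 3525/421 = 175829/21050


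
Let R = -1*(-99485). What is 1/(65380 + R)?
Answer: 1/164865 ≈ 6.0656e-6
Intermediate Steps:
R = 99485
1/(65380 + R) = 1/(65380 + 99485) = 1/164865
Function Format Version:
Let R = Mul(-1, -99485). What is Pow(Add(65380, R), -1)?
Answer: Rational(1, 164865) ≈ 6.0656e-6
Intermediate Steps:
R = 99485
Pow(Add(65380, R), -1) = Pow(Add(65380, 99485), -1) = Pow(164865, -1) = Rational(1, 164865)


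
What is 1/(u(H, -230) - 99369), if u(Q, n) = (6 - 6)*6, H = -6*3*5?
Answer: -1/99369 ≈ -1.0063e-5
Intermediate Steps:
H = -90 (H = -18*5 = -90)
u(Q, n) = 0 (u(Q, n) = 0*6 = 0)
1/(u(H, -230) - 99369) = 1/(0 - 99369) = 1/(-99369) = -1/99369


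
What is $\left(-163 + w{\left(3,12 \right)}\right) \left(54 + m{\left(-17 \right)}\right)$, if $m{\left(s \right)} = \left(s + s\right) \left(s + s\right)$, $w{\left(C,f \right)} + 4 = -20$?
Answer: $-226270$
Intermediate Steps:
$w{\left(C,f \right)} = -24$ ($w{\left(C,f \right)} = -4 - 20 = -24$)
$m{\left(s \right)} = 4 s^{2}$ ($m{\left(s \right)} = 2 s 2 s = 4 s^{2}$)
$\left(-163 + w{\left(3,12 \right)}\right) \left(54 + m{\left(-17 \right)}\right) = \left(-163 - 24\right) \left(54 + 4 \left(-17\right)^{2}\right) = - 187 \left(54 + 4 \cdot 289\right) = - 187 \left(54 + 1156\right) = \left(-187\right) 1210 = -226270$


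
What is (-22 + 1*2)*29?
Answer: -580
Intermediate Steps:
(-22 + 1*2)*29 = (-22 + 2)*29 = -20*29 = -580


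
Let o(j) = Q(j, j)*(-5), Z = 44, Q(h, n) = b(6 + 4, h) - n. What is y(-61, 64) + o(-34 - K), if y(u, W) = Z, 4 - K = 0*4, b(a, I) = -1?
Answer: -141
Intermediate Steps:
K = 4 (K = 4 - 0*4 = 4 - 1*0 = 4 + 0 = 4)
Q(h, n) = -1 - n
y(u, W) = 44
o(j) = 5 + 5*j (o(j) = (-1 - j)*(-5) = 5 + 5*j)
y(-61, 64) + o(-34 - K) = 44 + (5 + 5*(-34 - 1*4)) = 44 + (5 + 5*(-34 - 4)) = 44 + (5 + 5*(-38)) = 44 + (5 - 190) = 44 - 185 = -141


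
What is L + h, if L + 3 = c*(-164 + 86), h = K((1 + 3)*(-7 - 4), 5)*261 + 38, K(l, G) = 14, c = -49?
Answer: 7511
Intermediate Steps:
h = 3692 (h = 14*261 + 38 = 3654 + 38 = 3692)
L = 3819 (L = -3 - 49*(-164 + 86) = -3 - 49*(-78) = -3 + 3822 = 3819)
L + h = 3819 + 3692 = 7511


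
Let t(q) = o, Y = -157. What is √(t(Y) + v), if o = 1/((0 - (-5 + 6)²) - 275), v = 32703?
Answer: √622795863/138 ≈ 180.84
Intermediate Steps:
o = -1/276 (o = 1/((0 - 1*1²) - 275) = 1/((0 - 1*1) - 275) = 1/((0 - 1) - 275) = 1/(-1 - 275) = 1/(-276) = -1/276 ≈ -0.0036232)
t(q) = -1/276
√(t(Y) + v) = √(-1/276 + 32703) = √(9026027/276) = √622795863/138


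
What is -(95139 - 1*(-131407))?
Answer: -226546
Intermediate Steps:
-(95139 - 1*(-131407)) = -(95139 + 131407) = -1*226546 = -226546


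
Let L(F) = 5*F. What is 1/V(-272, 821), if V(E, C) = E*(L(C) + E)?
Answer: -1/1042576 ≈ -9.5916e-7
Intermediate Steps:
V(E, C) = E*(E + 5*C) (V(E, C) = E*(5*C + E) = E*(E + 5*C))
1/V(-272, 821) = 1/(-272*(-272 + 5*821)) = 1/(-272*(-272 + 4105)) = 1/(-272*3833) = 1/(-1042576) = -1/1042576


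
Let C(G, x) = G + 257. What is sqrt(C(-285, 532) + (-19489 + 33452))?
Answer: sqrt(13935) ≈ 118.05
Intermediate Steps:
C(G, x) = 257 + G
sqrt(C(-285, 532) + (-19489 + 33452)) = sqrt((257 - 285) + (-19489 + 33452)) = sqrt(-28 + 13963) = sqrt(13935)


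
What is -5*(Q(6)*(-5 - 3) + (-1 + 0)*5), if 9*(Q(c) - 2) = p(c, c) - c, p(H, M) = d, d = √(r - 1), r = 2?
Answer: 745/9 ≈ 82.778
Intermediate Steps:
d = 1 (d = √(2 - 1) = √1 = 1)
p(H, M) = 1
Q(c) = 19/9 - c/9 (Q(c) = 2 + (1 - c)/9 = 2 + (⅑ - c/9) = 19/9 - c/9)
-5*(Q(6)*(-5 - 3) + (-1 + 0)*5) = -5*((19/9 - ⅑*6)*(-5 - 3) + (-1 + 0)*5) = -5*((19/9 - ⅔)*(-8) - 1*5) = -5*((13/9)*(-8) - 5) = -5*(-104/9 - 5) = -5*(-149/9) = 745/9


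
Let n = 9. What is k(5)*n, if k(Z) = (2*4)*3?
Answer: 216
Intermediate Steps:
k(Z) = 24 (k(Z) = 8*3 = 24)
k(5)*n = 24*9 = 216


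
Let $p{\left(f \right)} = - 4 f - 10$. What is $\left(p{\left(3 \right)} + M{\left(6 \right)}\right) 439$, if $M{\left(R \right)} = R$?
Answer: $-7024$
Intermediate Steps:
$p{\left(f \right)} = -10 - 4 f$
$\left(p{\left(3 \right)} + M{\left(6 \right)}\right) 439 = \left(\left(-10 - 12\right) + 6\right) 439 = \left(-22 + 6\right) 439 = \left(-16\right) 439 = -7024$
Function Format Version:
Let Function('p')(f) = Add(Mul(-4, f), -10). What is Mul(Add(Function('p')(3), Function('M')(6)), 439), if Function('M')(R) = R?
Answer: -7024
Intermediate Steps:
Function('p')(f) = Add(-10, Mul(-4, f))
Mul(Add(Function('p')(3), Function('M')(6)), 439) = Mul(Add(Add(-10, Mul(-4, 3)), 6), 439) = Mul(Add(Add(-10, -12), 6), 439) = Mul(Add(-22, 6), 439) = Mul(-16, 439) = -7024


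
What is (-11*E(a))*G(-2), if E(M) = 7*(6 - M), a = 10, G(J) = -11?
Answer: -3388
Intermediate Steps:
E(M) = 42 - 7*M
(-11*E(a))*G(-2) = -11*(42 - 7*10)*(-11) = -11*(42 - 70)*(-11) = -11*(-28)*(-11) = 308*(-11) = -3388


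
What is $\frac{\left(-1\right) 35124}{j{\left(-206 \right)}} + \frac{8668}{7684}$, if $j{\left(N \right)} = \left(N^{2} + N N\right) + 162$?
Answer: $\frac{3435161}{4804421} \approx 0.715$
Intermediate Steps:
$j{\left(N \right)} = 162 + 2 N^{2}$ ($j{\left(N \right)} = \left(N^{2} + N^{2}\right) + 162 = 2 N^{2} + 162 = 162 + 2 N^{2}$)
$\frac{\left(-1\right) 35124}{j{\left(-206 \right)}} + \frac{8668}{7684} = \frac{\left(-1\right) 35124}{162 + 2 \left(-206\right)^{2}} + \frac{8668}{7684} = - \frac{35124}{162 + 2 \cdot 42436} + 8668 \cdot \frac{1}{7684} = - \frac{35124}{162 + 84872} + \frac{2167}{1921} = - \frac{35124}{85034} + \frac{2167}{1921} = \left(-35124\right) \frac{1}{85034} + \frac{2167}{1921} = - \frac{17562}{42517} + \frac{2167}{1921} = \frac{3435161}{4804421}$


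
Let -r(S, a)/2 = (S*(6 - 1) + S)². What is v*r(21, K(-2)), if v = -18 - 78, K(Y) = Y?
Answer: 3048192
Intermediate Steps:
v = -96
r(S, a) = -72*S² (r(S, a) = -2*(S*(6 - 1) + S)² = -2*(S*5 + S)² = -2*(5*S + S)² = -2*36*S² = -72*S²)
v*r(21, K(-2)) = -(-6912)*21² = -(-6912)*441 = -96*(-31752) = 3048192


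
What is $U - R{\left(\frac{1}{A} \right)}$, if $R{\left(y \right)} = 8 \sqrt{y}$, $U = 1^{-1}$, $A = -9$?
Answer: $1 - \frac{8 i}{3} \approx 1.0 - 2.6667 i$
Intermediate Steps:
$U = 1$
$U - R{\left(\frac{1}{A} \right)} = 1 - 8 \sqrt{\frac{1}{-9}} = 1 - 8 \sqrt{- \frac{1}{9}} = 1 - 8 \frac{i}{3} = 1 - \frac{8 i}{3}$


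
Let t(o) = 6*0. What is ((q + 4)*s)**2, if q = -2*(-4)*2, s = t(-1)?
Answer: 0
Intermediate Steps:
t(o) = 0
s = 0
q = 16 (q = 8*2 = 16)
((q + 4)*s)**2 = ((16 + 4)*0)**2 = (20*0)**2 = 0**2 = 0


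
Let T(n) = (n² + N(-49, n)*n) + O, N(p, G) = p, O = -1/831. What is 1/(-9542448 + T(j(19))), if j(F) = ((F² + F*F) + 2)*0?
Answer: -831/7929774289 ≈ -1.0479e-7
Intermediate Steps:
O = -1/831 (O = -1*1/831 = -1/831 ≈ -0.0012034)
j(F) = 0 (j(F) = ((F² + F²) + 2)*0 = (2*F² + 2)*0 = (2 + 2*F²)*0 = 0)
T(n) = -1/831 + n² - 49*n (T(n) = (n² - 49*n) - 1/831 = -1/831 + n² - 49*n)
1/(-9542448 + T(j(19))) = 1/(-9542448 + (-1/831 + 0² - 49*0)) = 1/(-9542448 + (-1/831 + 0 + 0)) = 1/(-9542448 - 1/831) = 1/(-7929774289/831) = -831/7929774289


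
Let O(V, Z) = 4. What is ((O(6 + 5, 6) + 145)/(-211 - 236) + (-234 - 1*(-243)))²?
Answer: 676/9 ≈ 75.111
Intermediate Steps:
((O(6 + 5, 6) + 145)/(-211 - 236) + (-234 - 1*(-243)))² = ((4 + 145)/(-211 - 236) + (-234 - 1*(-243)))² = (149/(-447) + (-234 + 243))² = (149*(-1/447) + 9)² = (-⅓ + 9)² = (26/3)² = 676/9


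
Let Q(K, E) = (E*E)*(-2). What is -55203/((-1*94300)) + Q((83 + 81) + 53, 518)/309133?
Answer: -33540837401/29151241900 ≈ -1.1506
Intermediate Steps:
Q(K, E) = -2*E² (Q(K, E) = E²*(-2) = -2*E²)
-55203/((-1*94300)) + Q((83 + 81) + 53, 518)/309133 = -55203/((-1*94300)) - 2*518²/309133 = -55203/(-94300) - 2*268324*(1/309133) = -55203*(-1/94300) - 536648*1/309133 = 55203/94300 - 536648/309133 = -33540837401/29151241900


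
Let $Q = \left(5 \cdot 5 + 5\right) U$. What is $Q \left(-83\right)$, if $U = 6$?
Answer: $-14940$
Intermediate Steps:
$Q = 180$ ($Q = \left(5 \cdot 5 + 5\right) 6 = \left(25 + 5\right) 6 = 30 \cdot 6 = 180$)
$Q \left(-83\right) = 180 \left(-83\right) = -14940$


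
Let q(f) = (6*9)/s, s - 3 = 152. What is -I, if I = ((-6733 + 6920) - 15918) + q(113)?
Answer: 2438251/155 ≈ 15731.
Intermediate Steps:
s = 155 (s = 3 + 152 = 155)
q(f) = 54/155 (q(f) = (6*9)/155 = 54*(1/155) = 54/155)
I = -2438251/155 (I = ((-6733 + 6920) - 15918) + 54/155 = (187 - 15918) + 54/155 = -15731 + 54/155 = -2438251/155 ≈ -15731.)
-I = -1*(-2438251/155) = 2438251/155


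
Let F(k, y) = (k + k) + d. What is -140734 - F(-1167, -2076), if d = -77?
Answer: -138323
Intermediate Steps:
F(k, y) = -77 + 2*k (F(k, y) = (k + k) - 77 = 2*k - 77 = -77 + 2*k)
-140734 - F(-1167, -2076) = -140734 - (-77 + 2*(-1167)) = -140734 - (-77 - 2334) = -140734 - 1*(-2411) = -140734 + 2411 = -138323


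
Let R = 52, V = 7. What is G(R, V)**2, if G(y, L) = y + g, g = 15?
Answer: 4489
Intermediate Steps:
G(y, L) = 15 + y (G(y, L) = y + 15 = 15 + y)
G(R, V)**2 = (15 + 52)**2 = 67**2 = 4489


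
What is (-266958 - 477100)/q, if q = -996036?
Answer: 372029/498018 ≈ 0.74702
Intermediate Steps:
(-266958 - 477100)/q = (-266958 - 477100)/(-996036) = -744058*(-1/996036) = 372029/498018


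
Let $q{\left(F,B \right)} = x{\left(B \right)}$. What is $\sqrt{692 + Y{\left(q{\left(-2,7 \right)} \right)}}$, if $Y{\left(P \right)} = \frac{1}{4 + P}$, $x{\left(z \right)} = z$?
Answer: $\frac{\sqrt{83743}}{11} \approx 26.308$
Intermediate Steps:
$q{\left(F,B \right)} = B$
$\sqrt{692 + Y{\left(q{\left(-2,7 \right)} \right)}} = \sqrt{692 + \frac{1}{4 + 7}} = \sqrt{692 + \frac{1}{11}} = \sqrt{\frac{7613}{11}} = \frac{\sqrt{83743}}{11}$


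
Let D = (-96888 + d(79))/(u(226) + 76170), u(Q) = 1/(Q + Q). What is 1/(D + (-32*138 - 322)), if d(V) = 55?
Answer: -34428841/163167617174 ≈ -0.00021100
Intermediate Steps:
u(Q) = 1/(2*Q)
D = -43768516/34428841 (D = (-96888 + 55)/((½)/226 + 76170) = -96833/((½)*(1/226) + 76170) = -96833/(1/452 + 76170) = -96833/34428841/452 = -96833*452/34428841 = -43768516/34428841 ≈ -1.2713)
1/(D + (-32*138 - 322)) = 1/(-43768516/34428841 + (-32*138 - 322)) = 1/(-43768516/34428841 + (-4416 - 322)) = 1/(-43768516/34428841 - 4738) = 1/(-163167617174/34428841) = -34428841/163167617174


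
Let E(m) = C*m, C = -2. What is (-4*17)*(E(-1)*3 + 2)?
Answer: -544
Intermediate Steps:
E(m) = -2*m
(-4*17)*(E(-1)*3 + 2) = (-4*17)*(-2*(-1)*3 + 2) = -68*(2*3 + 2) = -68*(6 + 2) = -68*8 = -544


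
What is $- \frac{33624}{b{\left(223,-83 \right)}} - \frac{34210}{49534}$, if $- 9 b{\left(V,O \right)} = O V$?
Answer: $- \frac{7811486917}{458412403} \approx -17.04$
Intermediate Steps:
$b{\left(V,O \right)} = - \frac{O V}{9}$
$- \frac{33624}{b{\left(223,-83 \right)}} - \frac{34210}{49534} = - \frac{33624}{\left(- \frac{1}{9}\right) \left(-83\right) 223} - \frac{34210}{49534} = - \frac{33624}{\frac{18509}{9}} - \frac{17105}{24767} = \left(-33624\right) \frac{9}{18509} - \frac{17105}{24767} = - \frac{302616}{18509} - \frac{17105}{24767} = - \frac{7811486917}{458412403}$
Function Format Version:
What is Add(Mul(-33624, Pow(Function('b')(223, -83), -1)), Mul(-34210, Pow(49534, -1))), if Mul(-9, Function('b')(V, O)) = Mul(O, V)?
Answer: Rational(-7811486917, 458412403) ≈ -17.040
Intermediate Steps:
Function('b')(V, O) = Mul(Rational(-1, 9), O, V) (Function('b')(V, O) = Mul(Rational(-1, 9), Mul(O, V)) = Mul(Rational(-1, 9), O, V))
Add(Mul(-33624, Pow(Function('b')(223, -83), -1)), Mul(-34210, Pow(49534, -1))) = Add(Mul(-33624, Pow(Mul(Rational(-1, 9), -83, 223), -1)), Mul(-34210, Pow(49534, -1))) = Add(Mul(-33624, Pow(Rational(18509, 9), -1)), Mul(-34210, Rational(1, 49534))) = Add(Mul(-33624, Rational(9, 18509)), Rational(-17105, 24767)) = Add(Rational(-302616, 18509), Rational(-17105, 24767)) = Rational(-7811486917, 458412403)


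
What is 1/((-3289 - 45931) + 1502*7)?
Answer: -1/38706 ≈ -2.5836e-5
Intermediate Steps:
1/((-3289 - 45931) + 1502*7) = 1/(-49220 + 10514) = 1/(-38706) = -1/38706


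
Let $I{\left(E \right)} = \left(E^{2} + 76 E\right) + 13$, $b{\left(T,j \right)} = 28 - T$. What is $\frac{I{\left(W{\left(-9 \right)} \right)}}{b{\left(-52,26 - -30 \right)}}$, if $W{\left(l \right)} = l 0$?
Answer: $\frac{13}{80} \approx 0.1625$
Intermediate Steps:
$W{\left(l \right)} = 0$
$I{\left(E \right)} = 13 + E^{2} + 76 E$
$\frac{I{\left(W{\left(-9 \right)} \right)}}{b{\left(-52,26 - -30 \right)}} = \frac{13 + 0^{2} + 76 \cdot 0}{28 - -52} = \frac{13 + 0 + 0}{28 + 52} = \frac{13}{80}$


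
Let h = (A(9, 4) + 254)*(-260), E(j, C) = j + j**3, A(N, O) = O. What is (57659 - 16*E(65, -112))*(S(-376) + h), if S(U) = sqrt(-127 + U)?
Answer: 290951517480 - 4337381*I*sqrt(503) ≈ 2.9095e+11 - 9.7277e+7*I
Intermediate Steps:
h = -67080 (h = (4 + 254)*(-260) = 258*(-260) = -67080)
(57659 - 16*E(65, -112))*(S(-376) + h) = (57659 - 16*(65 + 65**3))*(sqrt(-127 - 376) - 67080) = (57659 - 16*(65 + 274625))*(sqrt(-503) - 67080) = (57659 - 16*274690)*(I*sqrt(503) - 67080) = (57659 - 4395040)*(-67080 + I*sqrt(503)) = -4337381*(-67080 + I*sqrt(503)) = 290951517480 - 4337381*I*sqrt(503)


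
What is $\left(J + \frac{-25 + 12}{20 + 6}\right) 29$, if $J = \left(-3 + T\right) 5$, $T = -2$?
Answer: $- \frac{1479}{2} \approx -739.5$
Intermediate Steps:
$J = -25$ ($J = \left(-3 - 2\right) 5 = \left(-5\right) 5 = -25$)
$\left(J + \frac{-25 + 12}{20 + 6}\right) 29 = \left(-25 + \frac{-25 + 12}{20 + 6}\right) 29 = \left(-25 - \frac{13}{26}\right) 29 = \left(-25 - \frac{1}{2}\right) 29 = \left(- \frac{51}{2}\right) 29 = - \frac{1479}{2}$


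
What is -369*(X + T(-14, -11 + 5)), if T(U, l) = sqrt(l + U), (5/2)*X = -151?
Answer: 111438/5 - 738*I*sqrt(5) ≈ 22288.0 - 1650.2*I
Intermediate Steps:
X = -302/5 (X = (2/5)*(-151) = -302/5 ≈ -60.400)
T(U, l) = sqrt(U + l)
-369*(X + T(-14, -11 + 5)) = -369*(-302/5 + sqrt(-14 + (-11 + 5))) = -369*(-302/5 + sqrt(-14 - 6)) = -369*(-302/5 + sqrt(-20)) = -369*(-302/5 + 2*I*sqrt(5)) = 111438/5 - 738*I*sqrt(5)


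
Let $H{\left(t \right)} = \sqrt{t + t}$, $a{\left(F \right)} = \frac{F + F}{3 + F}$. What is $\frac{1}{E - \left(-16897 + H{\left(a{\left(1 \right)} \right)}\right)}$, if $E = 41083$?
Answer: $\frac{1}{57979} \approx 1.7248 \cdot 10^{-5}$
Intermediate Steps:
$a{\left(F \right)} = \frac{2 F}{3 + F}$
$H{\left(t \right)} = \sqrt{2} \sqrt{t}$ ($H{\left(t \right)} = \sqrt{2 t} = \sqrt{2} \sqrt{t}$)
$\frac{1}{E - \left(-16897 + H{\left(a{\left(1 \right)} \right)}\right)} = \frac{1}{41083 + \left(16897 - \sqrt{2} \sqrt{2 \cdot 1 \frac{1}{3 + 1}}\right)} = \frac{1}{41083 + \left(16897 - \sqrt{2} \sqrt{2 \cdot 1 \cdot \frac{1}{4}}\right)} = \frac{1}{41083 + \left(16897 - \frac{\sqrt{2}}{\sqrt{2}}\right)} = \frac{1}{41083 + \left(16897 - \sqrt{2} \frac{\sqrt{2}}{2}\right)} = \frac{1}{41083 + \left(16897 - 1\right)} = \frac{1}{41083 + 16896} = \frac{1}{57979}$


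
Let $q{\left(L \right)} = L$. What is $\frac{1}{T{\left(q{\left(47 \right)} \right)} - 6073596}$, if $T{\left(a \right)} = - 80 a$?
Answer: $- \frac{1}{6077356} \approx -1.6455 \cdot 10^{-7}$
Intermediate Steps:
$\frac{1}{T{\left(q{\left(47 \right)} \right)} - 6073596} = \frac{1}{\left(-80\right) 47 - 6073596} = \frac{1}{-3760 - 6073596} = \frac{1}{-6077356} = - \frac{1}{6077356}$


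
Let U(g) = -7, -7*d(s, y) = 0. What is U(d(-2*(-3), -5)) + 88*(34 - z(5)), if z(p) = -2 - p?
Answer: 3601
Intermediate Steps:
d(s, y) = 0 (d(s, y) = -⅐*0 = 0)
U(d(-2*(-3), -5)) + 88*(34 - z(5)) = -7 + 88*(34 - (-2 - 1*5)) = -7 + 88*(34 - (-2 - 5)) = -7 + 88*(34 - 1*(-7)) = -7 + 88*(34 + 7) = -7 + 88*41 = -7 + 3608 = 3601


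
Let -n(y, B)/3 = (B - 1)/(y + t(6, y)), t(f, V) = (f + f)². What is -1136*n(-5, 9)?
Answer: 27264/139 ≈ 196.14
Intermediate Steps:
t(f, V) = 4*f² (t(f, V) = (2*f)² = 4*f²)
n(y, B) = -3*(-1 + B)/(144 + y) (n(y, B) = -3*(B - 1)/(y + 4*6²) = -3*(-1 + B)/(y + 4*36) = -3*(-1 + B)/(y + 144) = -3*(-1 + B)/(144 + y))
-1136*n(-5, 9) = -3408*(1 - 1*9)/(144 - 5) = -3408*(1 - 9)/139 = -3408*(-8)/139 = -1136*(-24/139) = 27264/139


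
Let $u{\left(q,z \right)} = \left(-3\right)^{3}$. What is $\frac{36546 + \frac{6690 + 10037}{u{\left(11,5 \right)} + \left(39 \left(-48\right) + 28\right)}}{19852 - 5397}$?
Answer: $\frac{68360839}{27045305} \approx 2.5276$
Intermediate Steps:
$u{\left(q,z \right)} = -27$
$\frac{36546 + \frac{6690 + 10037}{u{\left(11,5 \right)} + \left(39 \left(-48\right) + 28\right)}}{19852 - 5397} = \frac{36546 + \frac{6690 + 10037}{-27 + \left(39 \left(-48\right) + 28\right)}}{19852 - 5397} = \frac{36546 + \frac{16727}{-27 + \left(-1872 + 28\right)}}{14455} = \left(36546 + \frac{16727}{-27 - 1844}\right) \frac{1}{14455} = \left(36546 + \frac{16727}{-1871}\right) \frac{1}{14455} = \left(36546 + 16727 \left(- \frac{1}{1871}\right)\right) \frac{1}{14455} = \left(36546 - \frac{16727}{1871}\right) \frac{1}{14455} = \frac{68360839}{1871} \cdot \frac{1}{14455} = \frac{68360839}{27045305}$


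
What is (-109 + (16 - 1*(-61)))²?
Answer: 1024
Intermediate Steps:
(-109 + (16 - 1*(-61)))² = (-109 + (16 + 61))² = (-109 + 77)² = (-32)² = 1024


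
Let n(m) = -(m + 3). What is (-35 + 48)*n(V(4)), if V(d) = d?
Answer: -91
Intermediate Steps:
n(m) = -3 - m (n(m) = -(3 + m) = -3 - m)
(-35 + 48)*n(V(4)) = (-35 + 48)*(-3 - 1*4) = 13*(-3 - 4) = 13*(-7) = -91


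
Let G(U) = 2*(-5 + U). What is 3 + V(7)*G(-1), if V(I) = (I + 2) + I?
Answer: -189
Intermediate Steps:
V(I) = 2 + 2*I (V(I) = (2 + I) + I = 2 + 2*I)
G(U) = -10 + 2*U
3 + V(7)*G(-1) = 3 + (2 + 2*7)*(-10 + 2*(-1)) = 3 + (2 + 14)*(-10 - 2) = 3 + 16*(-12) = 3 - 192 = -189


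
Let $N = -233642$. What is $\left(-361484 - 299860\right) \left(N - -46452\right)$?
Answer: $123796983360$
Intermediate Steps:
$\left(-361484 - 299860\right) \left(N - -46452\right) = \left(-361484 - 299860\right) \left(-233642 - -46452\right) = - 661344 \left(-233642 + 46452\right) = \left(-661344\right) \left(-187190\right) = 123796983360$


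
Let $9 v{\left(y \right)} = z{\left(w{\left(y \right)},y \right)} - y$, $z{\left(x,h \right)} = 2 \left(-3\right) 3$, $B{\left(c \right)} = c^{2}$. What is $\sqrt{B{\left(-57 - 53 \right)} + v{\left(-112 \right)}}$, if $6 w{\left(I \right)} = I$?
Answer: $\frac{\sqrt{108994}}{3} \approx 110.05$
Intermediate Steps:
$w{\left(I \right)} = \frac{I}{6}$
$z{\left(x,h \right)} = -18$ ($z{\left(x,h \right)} = \left(-6\right) 3 = -18$)
$v{\left(y \right)} = -2 - \frac{y}{9}$ ($v{\left(y \right)} = \frac{-18 - y}{9} = -2 - \frac{y}{9}$)
$\sqrt{B{\left(-57 - 53 \right)} + v{\left(-112 \right)}} = \sqrt{\left(-57 - 53\right)^{2} - - \frac{94}{9}} = \sqrt{\left(-57 - 53\right)^{2} + \left(-2 + \frac{112}{9}\right)} = \sqrt{\left(-110\right)^{2} + \frac{94}{9}} = \sqrt{12100 + \frac{94}{9}} = \sqrt{\frac{108994}{9}} = \frac{\sqrt{108994}}{3}$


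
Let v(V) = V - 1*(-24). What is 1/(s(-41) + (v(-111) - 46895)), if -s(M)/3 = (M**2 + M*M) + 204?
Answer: -1/57680 ≈ -1.7337e-5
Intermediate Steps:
s(M) = -612 - 6*M**2 (s(M) = -3*((M**2 + M*M) + 204) = -3*((M**2 + M**2) + 204) = -3*(2*M**2 + 204) = -3*(204 + 2*M**2) = -612 - 6*M**2)
v(V) = 24 + V (v(V) = V + 24 = 24 + V)
1/(s(-41) + (v(-111) - 46895)) = 1/((-612 - 6*(-41)**2) + ((24 - 111) - 46895)) = 1/((-612 - 6*1681) + (-87 - 46895)) = 1/((-612 - 10086) - 46982) = 1/(-10698 - 46982) = 1/(-57680) = -1/57680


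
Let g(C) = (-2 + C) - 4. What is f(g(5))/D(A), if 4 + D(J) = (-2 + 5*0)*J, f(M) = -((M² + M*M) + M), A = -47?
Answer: -1/90 ≈ -0.011111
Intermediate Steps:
g(C) = -6 + C
f(M) = -M - 2*M² (f(M) = -((M² + M²) + M) = -(2*M² + M) = -(M + 2*M²) = -M - 2*M²)
D(J) = -4 - 2*J (D(J) = -4 + (-2 + 5*0)*J = -4 + (-2 + 0)*J = -4 - 2*J)
f(g(5))/D(A) = (-(-6 + 5)*(1 + 2*(-6 + 5)))/(-4 - 2*(-47)) = (-1*(-1)*(1 + 2*(-1)))/(-4 + 94) = -1*(-1)*(1 - 2)/90 = -1*(-1)*(-1)*(1/90) = -1*1/90 = -1/90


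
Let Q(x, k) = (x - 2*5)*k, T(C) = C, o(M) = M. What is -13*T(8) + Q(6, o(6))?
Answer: -128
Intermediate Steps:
Q(x, k) = k*(-10 + x) (Q(x, k) = (x - 10)*k = (-10 + x)*k = k*(-10 + x))
-13*T(8) + Q(6, o(6)) = -13*8 + 6*(-10 + 6) = -104 + 6*(-4) = -104 - 24 = -128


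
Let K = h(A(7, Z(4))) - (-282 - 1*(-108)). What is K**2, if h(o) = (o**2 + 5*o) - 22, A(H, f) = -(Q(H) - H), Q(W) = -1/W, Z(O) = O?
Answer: 136843204/2401 ≈ 56994.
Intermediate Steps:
A(H, f) = H + 1/H (A(H, f) = -(-1/H - H) = -(-H - 1/H) = H + 1/H)
h(o) = -22 + o**2 + 5*o
K = 11698/49 (K = (-22 + (7 + 1/7)**2 + 5*(7 + 1/7)) - (-282 - 1*(-108)) = (-22 + (7 + 1/7)**2 + 5*(7 + 1/7)) - (-282 + 108) = (-22 + (50/7)**2 + 5*(50/7)) - 1*(-174) = (-22 + 2500/49 + 250/7) + 174 = 3172/49 + 174 = 11698/49 ≈ 238.73)
K**2 = (11698/49)**2 = 136843204/2401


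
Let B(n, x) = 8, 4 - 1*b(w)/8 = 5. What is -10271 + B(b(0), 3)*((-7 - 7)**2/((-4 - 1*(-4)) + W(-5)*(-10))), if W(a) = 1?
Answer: -52139/5 ≈ -10428.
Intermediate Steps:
b(w) = -8 (b(w) = 32 - 8*5 = 32 - 40 = -8)
-10271 + B(b(0), 3)*((-7 - 7)**2/((-4 - 1*(-4)) + W(-5)*(-10))) = -10271 + 8*((-7 - 7)**2/((-4 - 1*(-4)) + 1*(-10))) = -10271 + 8*((-14)**2/((-4 + 4) - 10)) = -10271 + 8*(196/(0 - 10)) = -10271 + 8*(196/(-10)) = -10271 + 8*(196*(-1/10)) = -10271 + 8*(-98/5) = -10271 - 784/5 = -52139/5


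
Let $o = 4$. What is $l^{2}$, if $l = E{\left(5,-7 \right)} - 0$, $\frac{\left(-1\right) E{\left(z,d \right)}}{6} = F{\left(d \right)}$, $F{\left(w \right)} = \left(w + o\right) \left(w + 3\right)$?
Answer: $5184$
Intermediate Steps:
$F{\left(w \right)} = \left(3 + w\right) \left(4 + w\right)$ ($F{\left(w \right)} = \left(w + 4\right) \left(w + 3\right) = \left(4 + w\right) \left(3 + w\right) = \left(3 + w\right) \left(4 + w\right)$)
$E{\left(z,d \right)} = -72 - 42 d - 6 d^{2}$ ($E{\left(z,d \right)} = - 6 \left(12 + d^{2} + 7 d\right) = -72 - 42 d - 6 d^{2}$)
$l = -72$ ($l = \left(-72 - -294 - 6 \left(-7\right)^{2}\right) - 0 = \left(-72 + 294 - 294\right) + 0 = -72 + 0 = -72$)
$l^{2} = \left(-72\right)^{2} = 5184$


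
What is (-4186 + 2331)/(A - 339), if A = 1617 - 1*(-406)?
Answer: -1855/1684 ≈ -1.1015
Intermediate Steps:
A = 2023 (A = 1617 + 406 = 2023)
(-4186 + 2331)/(A - 339) = (-4186 + 2331)/(2023 - 339) = -1855/1684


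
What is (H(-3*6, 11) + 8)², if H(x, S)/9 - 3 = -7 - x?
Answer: 17956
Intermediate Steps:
H(x, S) = -36 - 9*x (H(x, S) = 27 + 9*(-7 - x) = 27 + (-63 - 9*x) = -36 - 9*x)
(H(-3*6, 11) + 8)² = ((-36 - (-27)*6) + 8)² = ((-36 - 9*(-18)) + 8)² = ((-36 + 162) + 8)² = (126 + 8)² = 134² = 17956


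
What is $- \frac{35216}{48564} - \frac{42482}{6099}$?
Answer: $- \frac{7406}{963} \approx -7.6906$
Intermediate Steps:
$- \frac{35216}{48564} - \frac{42482}{6099} = \left(-35216\right) \frac{1}{48564} - \frac{42482}{6099} = - \frac{124}{171} - \frac{42482}{6099} = - \frac{7406}{963}$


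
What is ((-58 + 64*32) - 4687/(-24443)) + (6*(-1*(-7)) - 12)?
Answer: 49379547/24443 ≈ 2020.2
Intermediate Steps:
((-58 + 64*32) - 4687/(-24443)) + (6*(-1*(-7)) - 12) = ((-58 + 2048) - 4687*(-1)/24443) + (6*7 - 12) = (1990 - 1*(-4687/24443)) + (42 - 12) = (1990 + 4687/24443) + 30 = 48646257/24443 + 30 = 49379547/24443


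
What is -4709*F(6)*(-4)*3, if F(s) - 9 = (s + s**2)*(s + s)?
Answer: 28988604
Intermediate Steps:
F(s) = 9 + 2*s*(s + s**2) (F(s) = 9 + (s + s**2)*(s + s) = 9 + (s + s**2)*(2*s) = 9 + 2*s*(s + s**2))
-4709*F(6)*(-4)*3 = -4709*(9 + 2*6**2 + 2*6**3)*(-4)*3 = -4709*(9 + 2*36 + 2*216)*(-4)*3 = -4709*(9 + 72 + 432)*(-4)*3 = -4709*513*(-4)*3 = -(-9662868)*3 = -4709*(-6156) = 28988604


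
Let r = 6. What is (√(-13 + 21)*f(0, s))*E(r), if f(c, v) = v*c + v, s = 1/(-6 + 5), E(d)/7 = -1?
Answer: 14*√2 ≈ 19.799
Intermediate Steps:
E(d) = -7 (E(d) = 7*(-1) = -7)
s = -1 (s = 1/(-1) = -1)
f(c, v) = v + c*v (f(c, v) = c*v + v = v + c*v)
(√(-13 + 21)*f(0, s))*E(r) = (√(-13 + 21)*(-(1 + 0)))*(-7) = (√8*(-1*1))*(-7) = ((2*√2)*(-1))*(-7) = -2*√2*(-7) = 14*√2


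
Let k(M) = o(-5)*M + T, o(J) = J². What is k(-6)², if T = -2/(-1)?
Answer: 21904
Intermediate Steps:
T = 2 (T = -2*(-1) = 2)
k(M) = 2 + 25*M (k(M) = (-5)²*M + 2 = 25*M + 2 = 2 + 25*M)
k(-6)² = (2 + 25*(-6))² = (2 - 150)² = (-148)² = 21904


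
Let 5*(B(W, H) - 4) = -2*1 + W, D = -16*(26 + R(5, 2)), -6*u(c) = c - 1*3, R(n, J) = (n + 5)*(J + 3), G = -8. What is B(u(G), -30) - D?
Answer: 36599/30 ≈ 1220.0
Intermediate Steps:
R(n, J) = (3 + J)*(5 + n) (R(n, J) = (5 + n)*(3 + J) = (3 + J)*(5 + n))
u(c) = 1/2 - c/6 (u(c) = -(c - 1*3)/6 = -(c - 3)/6 = -(-3 + c)/6 = 1/2 - c/6)
D = -1216 (D = -16*(26 + (15 + 3*5 + 5*2 + 2*5)) = -16*(26 + (15 + 15 + 10 + 10)) = -16*(26 + 50) = -16*76 = -1216)
B(W, H) = 18/5 + W/5 (B(W, H) = 4 + (-2*1 + W)/5 = 4 + (-2 + W)/5 = 4 + (-2/5 + W/5) = 18/5 + W/5)
B(u(G), -30) - D = (18/5 + (1/2 - 1/6*(-8))/5) - 1*(-1216) = (18/5 + (1/2 + 4/3)/5) + 1216 = (18/5 + (1/5)*(11/6)) + 1216 = (18/5 + 11/30) + 1216 = 119/30 + 1216 = 36599/30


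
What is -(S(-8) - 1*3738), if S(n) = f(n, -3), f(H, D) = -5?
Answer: 3743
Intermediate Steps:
S(n) = -5
-(S(-8) - 1*3738) = -(-5 - 1*3738) = -(-5 - 3738) = -1*(-3743) = 3743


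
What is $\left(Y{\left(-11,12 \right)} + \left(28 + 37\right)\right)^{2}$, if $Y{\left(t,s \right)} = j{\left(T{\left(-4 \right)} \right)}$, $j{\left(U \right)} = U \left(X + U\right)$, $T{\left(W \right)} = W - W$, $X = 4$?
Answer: $4225$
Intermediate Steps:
$T{\left(W \right)} = 0$
$j{\left(U \right)} = U \left(4 + U\right)$
$Y{\left(t,s \right)} = 0$ ($Y{\left(t,s \right)} = 0 \left(4 + 0\right) = 0 \cdot 4 = 0$)
$\left(Y{\left(-11,12 \right)} + \left(28 + 37\right)\right)^{2} = \left(0 + \left(28 + 37\right)\right)^{2} = \left(0 + 65\right)^{2} = 65^{2} = 4225$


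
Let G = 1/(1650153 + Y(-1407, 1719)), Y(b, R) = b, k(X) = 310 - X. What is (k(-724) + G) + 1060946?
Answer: 1750935277081/1648746 ≈ 1.0620e+6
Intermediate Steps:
G = 1/1648746 (G = 1/(1650153 - 1407) = 1/1648746 ≈ 6.0652e-7)
(k(-724) + G) + 1060946 = ((310 - 1*(-724)) + 1/1648746) + 1060946 = ((310 + 724) + 1/1648746) + 1060946 = (1034 + 1/1648746) + 1060946 = 1704803365/1648746 + 1060946 = 1750935277081/1648746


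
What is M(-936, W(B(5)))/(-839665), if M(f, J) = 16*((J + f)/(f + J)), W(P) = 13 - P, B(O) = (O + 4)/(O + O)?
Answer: -16/839665 ≈ -1.9055e-5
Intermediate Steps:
B(O) = (4 + O)/(2*O) (B(O) = (4 + O)/((2*O)) = (4 + O)*(1/(2*O)) = (4 + O)/(2*O))
M(f, J) = 16 (M(f, J) = 16*((J + f)/(J + f)) = 16*1 = 16)
M(-936, W(B(5)))/(-839665) = 16/(-839665) = 16*(-1/839665) = -16/839665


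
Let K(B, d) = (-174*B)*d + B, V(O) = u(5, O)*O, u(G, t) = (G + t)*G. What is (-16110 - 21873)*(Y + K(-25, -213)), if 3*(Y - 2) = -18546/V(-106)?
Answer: 941968123167588/26765 ≈ 3.5194e+10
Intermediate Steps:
u(G, t) = G*(G + t)
V(O) = O*(25 + 5*O) (V(O) = (5*(5 + O))*O = (25 + 5*O)*O = O*(25 + 5*O))
K(B, d) = B - 174*B*d (K(B, d) = -174*B*d + B = B - 174*B*d)
Y = 50439/26765 (Y = 2 + (-18546*(-1/(530*(5 - 106))))/3 = 2 + (-18546/(5*(-106)*(-101)))/3 = 2 + (-18546/53530)/3 = 2 + (-18546*1/53530)/3 = 2 + (⅓)*(-9273/26765) = 2 - 3091/26765 = 50439/26765 ≈ 1.8845)
(-16110 - 21873)*(Y + K(-25, -213)) = (-16110 - 21873)*(50439/26765 - 25*(1 - 174*(-213))) = -37983*(50439/26765 - 25*(1 + 37062)) = -37983*(50439/26765 - 25*37063) = -37983*(50439/26765 - 926575) = -37983*(-24799729436/26765) = 941968123167588/26765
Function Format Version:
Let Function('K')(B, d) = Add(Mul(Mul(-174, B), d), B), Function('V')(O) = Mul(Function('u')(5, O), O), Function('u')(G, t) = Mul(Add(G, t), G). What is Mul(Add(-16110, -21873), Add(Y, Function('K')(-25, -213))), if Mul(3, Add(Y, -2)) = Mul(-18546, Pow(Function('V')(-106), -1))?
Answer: Rational(941968123167588, 26765) ≈ 3.5194e+10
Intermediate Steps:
Function('u')(G, t) = Mul(G, Add(G, t))
Function('V')(O) = Mul(O, Add(25, Mul(5, O))) (Function('V')(O) = Mul(Mul(5, Add(5, O)), O) = Mul(Add(25, Mul(5, O)), O) = Mul(O, Add(25, Mul(5, O))))
Function('K')(B, d) = Add(B, Mul(-174, B, d)) (Function('K')(B, d) = Add(Mul(-174, B, d), B) = Add(B, Mul(-174, B, d)))
Y = Rational(50439, 26765) (Y = Add(2, Mul(Rational(1, 3), Mul(-18546, Pow(Mul(5, -106, Add(5, -106)), -1)))) = Add(2, Mul(Rational(1, 3), Mul(-18546, Pow(Mul(5, -106, -101), -1)))) = Add(2, Mul(Rational(1, 3), Mul(-18546, Pow(53530, -1)))) = Add(2, Mul(Rational(1, 3), Mul(-18546, Rational(1, 53530)))) = Add(2, Mul(Rational(1, 3), Rational(-9273, 26765))) = Add(2, Rational(-3091, 26765)) = Rational(50439, 26765) ≈ 1.8845)
Mul(Add(-16110, -21873), Add(Y, Function('K')(-25, -213))) = Mul(Add(-16110, -21873), Add(Rational(50439, 26765), Mul(-25, Add(1, Mul(-174, -213))))) = Mul(-37983, Add(Rational(50439, 26765), Mul(-25, Add(1, 37062)))) = Mul(-37983, Add(Rational(50439, 26765), Mul(-25, 37063))) = Mul(-37983, Add(Rational(50439, 26765), -926575)) = Mul(-37983, Rational(-24799729436, 26765)) = Rational(941968123167588, 26765)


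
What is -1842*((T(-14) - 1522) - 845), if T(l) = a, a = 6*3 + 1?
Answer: 4325016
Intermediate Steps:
a = 19 (a = 18 + 1 = 19)
T(l) = 19
-1842*((T(-14) - 1522) - 845) = -1842*((19 - 1522) - 845) = -1842*(-1503 - 845) = -1842*(-2348) = 4325016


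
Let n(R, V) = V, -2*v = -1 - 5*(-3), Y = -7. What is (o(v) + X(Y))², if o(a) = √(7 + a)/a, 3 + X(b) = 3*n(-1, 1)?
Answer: 0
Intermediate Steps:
v = -7 (v = -(-1 - 5*(-3))/2 = -(-1 + 15)/2 = -½*14 = -7)
X(b) = 0 (X(b) = -3 + 3*1 = -3 + 3 = 0)
o(a) = √(7 + a)/a
(o(v) + X(Y))² = (√(7 - 7)/(-7) + 0)² = (-√0/7 + 0)² = (-⅐*0 + 0)² = (0 + 0)² = 0² = 0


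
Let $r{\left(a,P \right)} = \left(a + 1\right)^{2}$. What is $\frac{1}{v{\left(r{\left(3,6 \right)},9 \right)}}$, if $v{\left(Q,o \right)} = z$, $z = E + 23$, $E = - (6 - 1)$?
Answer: $\frac{1}{18} \approx 0.055556$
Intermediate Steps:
$E = -5$ ($E = \left(-1\right) 5 = -5$)
$z = 18$ ($z = -5 + 23 = 18$)
$r{\left(a,P \right)} = \left(1 + a\right)^{2}$
$v{\left(Q,o \right)} = 18$
$\frac{1}{v{\left(r{\left(3,6 \right)},9 \right)}} = \frac{1}{18}$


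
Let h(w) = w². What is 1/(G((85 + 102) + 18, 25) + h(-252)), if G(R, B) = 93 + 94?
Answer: 1/63691 ≈ 1.5701e-5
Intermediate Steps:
G(R, B) = 187
1/(G((85 + 102) + 18, 25) + h(-252)) = 1/(187 + (-252)²) = 1/(187 + 63504) = 1/63691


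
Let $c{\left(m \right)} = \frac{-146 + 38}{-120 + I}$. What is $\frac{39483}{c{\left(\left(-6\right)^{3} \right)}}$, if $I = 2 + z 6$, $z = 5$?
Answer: $\frac{96514}{3} \approx 32171.0$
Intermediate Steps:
$I = 32$ ($I = 2 + 5 \cdot 6 = 2 + 30 = 32$)
$c{\left(m \right)} = \frac{27}{22}$ ($c{\left(m \right)} = \frac{-146 + 38}{-120 + 32} = - \frac{108}{-88} = \left(-108\right) \left(- \frac{1}{88}\right) = \frac{27}{22}$)
$\frac{39483}{c{\left(\left(-6\right)^{3} \right)}} = \frac{39483}{\frac{27}{22}} = 39483 \cdot \frac{22}{27} = \frac{96514}{3}$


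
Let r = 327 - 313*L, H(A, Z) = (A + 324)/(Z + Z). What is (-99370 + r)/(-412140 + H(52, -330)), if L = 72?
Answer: 20060535/68003194 ≈ 0.29499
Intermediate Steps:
H(A, Z) = (324 + A)/(2*Z) (H(A, Z) = (324 + A)/((2*Z)) = (324 + A)*(1/(2*Z)) = (324 + A)/(2*Z))
r = -22209 (r = 327 - 313*72 = 327 - 22536 = -22209)
(-99370 + r)/(-412140 + H(52, -330)) = (-99370 - 22209)/(-412140 + (½)*(324 + 52)/(-330)) = -121579/(-412140 + (½)*(-1/330)*376) = -121579/(-412140 - 94/165) = -121579/(-68003194/165) = -121579*(-165/68003194) = 20060535/68003194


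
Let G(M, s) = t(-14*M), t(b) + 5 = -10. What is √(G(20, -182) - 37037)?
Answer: 2*I*√9263 ≈ 192.49*I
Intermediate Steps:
t(b) = -15 (t(b) = -5 - 10 = -15)
G(M, s) = -15
√(G(20, -182) - 37037) = √(-15 - 37037) = √(-37052) = 2*I*√9263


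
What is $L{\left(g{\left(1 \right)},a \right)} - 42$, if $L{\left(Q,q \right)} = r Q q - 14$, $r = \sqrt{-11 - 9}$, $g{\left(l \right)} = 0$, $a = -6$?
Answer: $-56$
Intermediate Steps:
$r = 2 i \sqrt{5}$ ($r = \sqrt{-20} = 2 i \sqrt{5} \approx 4.4721 i$)
$L{\left(Q,q \right)} = -14 + 2 i Q q \sqrt{5}$ ($L{\left(Q,q \right)} = 2 i \sqrt{5} Q q - 14 = 2 i Q \sqrt{5} q - 14 = 2 i Q q \sqrt{5} - 14 = -14 + 2 i Q q \sqrt{5}$)
$L{\left(g{\left(1 \right)},a \right)} - 42 = \left(-14 + 2 i 0 \left(-6\right) \sqrt{5}\right) - 42 = \left(-14 + 0\right) - 42 = -14 - 42 = -56$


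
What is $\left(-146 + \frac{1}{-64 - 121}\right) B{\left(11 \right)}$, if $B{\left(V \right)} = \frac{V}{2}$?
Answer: $- \frac{297121}{370} \approx -803.03$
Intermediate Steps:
$B{\left(V \right)} = \frac{V}{2}$ ($B{\left(V \right)} = V \frac{1}{2} = \frac{V}{2}$)
$\left(-146 + \frac{1}{-64 - 121}\right) B{\left(11 \right)} = \left(-146 + \frac{1}{-64 - 121}\right) \frac{1}{2} \cdot 11 = \left(-146 + \frac{1}{-185}\right) \frac{11}{2} = \left(-146 - \frac{1}{185}\right) \frac{11}{2} = \left(- \frac{27011}{185}\right) \frac{11}{2} = - \frac{297121}{370}$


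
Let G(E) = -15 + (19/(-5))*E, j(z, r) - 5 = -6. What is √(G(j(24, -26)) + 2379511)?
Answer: √59487495/5 ≈ 1542.6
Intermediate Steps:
j(z, r) = -1 (j(z, r) = 5 - 6 = -1)
G(E) = -15 - 19*E/5 (G(E) = -15 + (19*(-⅕))*E = -15 - 19*E/5)
√(G(j(24, -26)) + 2379511) = √((-15 - 19/5*(-1)) + 2379511) = √((-15 + 19/5) + 2379511) = √(-56/5 + 2379511) = √(11897499/5) = √59487495/5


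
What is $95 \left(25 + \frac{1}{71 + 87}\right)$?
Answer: $\frac{375345}{158} \approx 2375.6$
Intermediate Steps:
$95 \left(25 + \frac{1}{71 + 87}\right) = 95 \left(25 + \frac{1}{158}\right) = 95 \cdot \frac{3951}{158} = \frac{375345}{158}$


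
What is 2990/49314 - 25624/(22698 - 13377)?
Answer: -68652897/25536433 ≈ -2.6884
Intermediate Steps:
2990/49314 - 25624/(22698 - 13377) = 2990*(1/49314) - 25624/9321 = 1495/24657 - 25624*1/9321 = 1495/24657 - 25624/9321 = -68652897/25536433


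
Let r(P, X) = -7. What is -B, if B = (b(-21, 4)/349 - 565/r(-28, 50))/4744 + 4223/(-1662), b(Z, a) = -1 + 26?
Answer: 6076854337/2407737738 ≈ 2.5239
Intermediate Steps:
b(Z, a) = 25
B = -6076854337/2407737738 (B = (25/349 - 565/(-7))/4744 + 4223/(-1662) = (25*(1/349) - 565*(-⅐))*(1/4744) + 4223*(-1/1662) = (25/349 + 565/7)*(1/4744) - 4223/1662 = (197360/2443)*(1/4744) - 4223/1662 = 24670/1448699 - 4223/1662 = -6076854337/2407737738 ≈ -2.5239)
-B = -1*(-6076854337/2407737738) = 6076854337/2407737738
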